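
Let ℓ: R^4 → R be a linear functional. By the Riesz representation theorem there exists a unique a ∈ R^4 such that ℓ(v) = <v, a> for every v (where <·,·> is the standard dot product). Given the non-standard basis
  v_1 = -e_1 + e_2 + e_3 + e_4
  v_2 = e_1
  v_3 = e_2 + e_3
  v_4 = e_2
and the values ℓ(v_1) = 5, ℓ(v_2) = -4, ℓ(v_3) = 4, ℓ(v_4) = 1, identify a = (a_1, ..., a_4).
a = (-4, 1, 3, -3)

Write a = (a_1, ..., a_4) in the standard basis. For each basis vector v_i, ℓ(v_i) = <v_i, a> is a linear equation in the a_j's. Collect the n equations into a matrix system V a = ℓ, where row i of V is v_i (expressed in the standard basis). Since V is invertible (lower-triangular with 1s on the diagonal, up to permutation), solve by back-substitution:
  V =
[[-1, 1, 1, 1],
 [1, 0, 0, 0],
 [0, 1, 1, 0],
 [0, 1, 0, 0]]
  V a = (5, -4, 4, 1)
Solving gives a = (-4, 1, 3, -3).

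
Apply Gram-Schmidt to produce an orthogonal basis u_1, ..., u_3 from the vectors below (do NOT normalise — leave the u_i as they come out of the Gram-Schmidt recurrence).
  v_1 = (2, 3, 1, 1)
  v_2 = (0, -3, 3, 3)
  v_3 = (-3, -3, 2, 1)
Orthogonal basis:
  u_1 = (2, 3, 1, 1)
  u_2 = (2/5, -12/5, 16/5, 16/5)
  u_3 = (-18/11, 9/11, 10/11, -1/11)

Apply the Gram-Schmidt recurrence
  u_1 = v_1
  u_i = v_i − Σ_{j<i} ((v_i · u_j) / (u_j · u_j)) · u_j.

Step by step this gives:
  u_1 = (2, 3, 1, 1)
  u_2 = (2/5, -12/5, 16/5, 16/5)
  u_3 = (-18/11, 9/11, 10/11, -1/11)

Orthogonality check:
  u_2 · u_1 = 0 (should be 0)
  u_3 · u_1 = 0 (should be 0)
  u_3 · u_2 = 0 (should be 0)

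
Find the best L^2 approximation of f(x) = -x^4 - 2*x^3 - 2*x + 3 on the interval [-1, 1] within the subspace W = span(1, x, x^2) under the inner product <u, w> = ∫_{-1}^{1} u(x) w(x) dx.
g(x) = -6*x^2/7 - 16*x/5 + 108/35

The best approximation g ∈ W is the orthogonal projection of f onto W. Writing g = a_0 + a_1 x + a_2 x^2, the coefficients solve the normal equations G · a = b where
  G_{ij} = <φ_i, φ_j> and b_i = <f, φ_i>, with φ_0 = 1, φ_1 = x, φ_2 = x^2.
G =
  [2, 0, 2/3]
  [0, 2/3, 0]
  [2/3, 0, 2/5],
b = (28/5, -32/15, 12/7).
Solving gives a_0 = 108/35, a_1 = -16/5, a_2 = -6/7, so
  g(x) = -6*x^2/7 - 16*x/5 + 108/35.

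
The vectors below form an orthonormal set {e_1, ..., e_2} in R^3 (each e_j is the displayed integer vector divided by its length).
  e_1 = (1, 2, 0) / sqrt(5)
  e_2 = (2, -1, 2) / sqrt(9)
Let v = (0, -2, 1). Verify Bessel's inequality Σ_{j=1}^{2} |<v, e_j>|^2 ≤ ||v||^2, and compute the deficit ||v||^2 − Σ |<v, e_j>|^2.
Σ |<v, e_j>|^2 = 224/45; ||v||^2 = 5; deficit = 1/45

Write each e_j = u_j / sqrt(<u_j, u_j>) where u_j is the displayed integer vector. Then <v, e_j> = <v, u_j> / sqrt(<u_j, u_j>), so |<v, e_j>|^2 = <v, u_j>^2 / <u_j, u_j>.
Coefficients: <v, e_1> = -4/sqrt(5), <v, e_2> = 4/sqrt(9).
Square and sum: Σ |<v, e_j>|^2 = 224/45.
Compute ||v||^2 = v·v = 5.
Deficit = 5 − 224/45 = 1/45 ≥ 0, confirming Bessel's inequality. (The deficit equals ||v − Σ <v,e_j> e_j||^2, the squared distance from v to span{e_j}.)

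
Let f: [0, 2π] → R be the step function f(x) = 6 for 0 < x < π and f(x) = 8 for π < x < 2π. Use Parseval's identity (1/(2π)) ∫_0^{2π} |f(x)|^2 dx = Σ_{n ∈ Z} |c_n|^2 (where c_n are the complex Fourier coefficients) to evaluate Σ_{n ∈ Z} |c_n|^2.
Σ |c_n|^2 = 50

Parseval equates the L^2 energy of f (normalised by 1/(2π)) with the ℓ^2 sum of its Fourier coefficients: (1/(2π)) ∫_0^{2π} |f|^2 = Σ |c_n|^2.
Compute the left side: (1/(2π)) [∫_0^π 6^2 dx + ∫_π^{2π} 8^2 dx] = (1/(2π)) · (36π + 64π) = (36 + 64)/2 = 50.
So Σ_{n ∈ Z} |c_n|^2 = 50.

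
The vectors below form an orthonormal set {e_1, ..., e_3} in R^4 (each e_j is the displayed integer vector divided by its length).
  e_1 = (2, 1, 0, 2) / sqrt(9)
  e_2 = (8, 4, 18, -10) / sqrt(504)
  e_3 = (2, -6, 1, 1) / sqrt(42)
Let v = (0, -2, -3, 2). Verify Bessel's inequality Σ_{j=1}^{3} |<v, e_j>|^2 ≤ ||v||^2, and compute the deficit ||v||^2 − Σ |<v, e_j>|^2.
Σ |<v, e_j>|^2 = 50/3; ||v||^2 = 17; deficit = 1/3

Write each e_j = u_j / sqrt(<u_j, u_j>) where u_j is the displayed integer vector. Then <v, e_j> = <v, u_j> / sqrt(<u_j, u_j>), so |<v, e_j>|^2 = <v, u_j>^2 / <u_j, u_j>.
Coefficients: <v, e_1> = 2/sqrt(9), <v, e_2> = -82/sqrt(504), <v, e_3> = 11/sqrt(42).
Square and sum: Σ |<v, e_j>|^2 = 50/3.
Compute ||v||^2 = v·v = 17.
Deficit = 17 − 50/3 = 1/3 ≥ 0, confirming Bessel's inequality. (The deficit equals ||v − Σ <v,e_j> e_j||^2, the squared distance from v to span{e_j}.)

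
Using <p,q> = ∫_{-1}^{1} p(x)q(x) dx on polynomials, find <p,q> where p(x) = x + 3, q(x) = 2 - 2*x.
<p,q> = 32/3

Expand the product: p(x)·q(x) = -2*x^2 - 4*x + 6.
∫_{-1}^{1} of each monomial x^k gives [2/(k+1) if k even, 0 if k odd]. Integrating term-by-term (or equivalently evaluating the antiderivative F(x) = -2*x^3/3 - 2*x^2 + 6*x at the endpoints):
  F(1) − F(−1) = 10/3 − (-22/3) = 32/3.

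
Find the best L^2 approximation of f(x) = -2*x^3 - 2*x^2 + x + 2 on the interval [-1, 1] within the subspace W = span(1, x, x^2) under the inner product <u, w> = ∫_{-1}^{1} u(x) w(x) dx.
g(x) = -2*x^2 - x/5 + 2

The best approximation g ∈ W is the orthogonal projection of f onto W. Writing g = a_0 + a_1 x + a_2 x^2, the coefficients solve the normal equations G · a = b where
  G_{ij} = <φ_i, φ_j> and b_i = <f, φ_i>, with φ_0 = 1, φ_1 = x, φ_2 = x^2.
G =
  [2, 0, 2/3]
  [0, 2/3, 0]
  [2/3, 0, 2/5],
b = (8/3, -2/15, 8/15).
Solving gives a_0 = 2, a_1 = -1/5, a_2 = -2, so
  g(x) = -2*x^2 - x/5 + 2.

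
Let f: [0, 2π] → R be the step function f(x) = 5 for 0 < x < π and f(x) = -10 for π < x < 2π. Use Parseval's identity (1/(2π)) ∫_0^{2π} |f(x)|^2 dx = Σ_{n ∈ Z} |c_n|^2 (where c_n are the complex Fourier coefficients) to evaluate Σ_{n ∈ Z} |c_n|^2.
Σ |c_n|^2 = 125/2

Parseval equates the L^2 energy of f (normalised by 1/(2π)) with the ℓ^2 sum of its Fourier coefficients: (1/(2π)) ∫_0^{2π} |f|^2 = Σ |c_n|^2.
Compute the left side: (1/(2π)) [∫_0^π 5^2 dx + ∫_π^{2π} (-10)^2 dx] = (1/(2π)) · (25π + 100π) = (25 + 100)/2 = 125/2.
So Σ_{n ∈ Z} |c_n|^2 = 125/2.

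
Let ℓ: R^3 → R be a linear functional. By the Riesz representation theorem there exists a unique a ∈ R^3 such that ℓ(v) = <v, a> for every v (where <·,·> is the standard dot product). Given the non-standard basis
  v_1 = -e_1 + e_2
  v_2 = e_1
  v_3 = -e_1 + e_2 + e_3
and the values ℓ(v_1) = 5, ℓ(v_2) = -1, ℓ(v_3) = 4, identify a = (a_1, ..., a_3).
a = (-1, 4, -1)

Write a = (a_1, ..., a_3) in the standard basis. For each basis vector v_i, ℓ(v_i) = <v_i, a> is a linear equation in the a_j's. Collect the n equations into a matrix system V a = ℓ, where row i of V is v_i (expressed in the standard basis). Since V is invertible (lower-triangular with 1s on the diagonal, up to permutation), solve by back-substitution:
  V =
[[-1, 1, 0],
 [1, 0, 0],
 [-1, 1, 1]]
  V a = (5, -1, 4)
Solving gives a = (-1, 4, -1).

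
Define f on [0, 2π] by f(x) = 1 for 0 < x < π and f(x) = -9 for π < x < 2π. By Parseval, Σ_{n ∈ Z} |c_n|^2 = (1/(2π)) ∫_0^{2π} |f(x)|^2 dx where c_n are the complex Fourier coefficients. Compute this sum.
Σ |c_n|^2 = 41

Parseval equates the L^2 energy of f (normalised by 1/(2π)) with the ℓ^2 sum of its Fourier coefficients: (1/(2π)) ∫_0^{2π} |f|^2 = Σ |c_n|^2.
Compute the left side: (1/(2π)) [∫_0^π 1^2 dx + ∫_π^{2π} (-9)^2 dx] = (1/(2π)) · (1π + 81π) = (1 + 81)/2 = 41.
So Σ_{n ∈ Z} |c_n|^2 = 41.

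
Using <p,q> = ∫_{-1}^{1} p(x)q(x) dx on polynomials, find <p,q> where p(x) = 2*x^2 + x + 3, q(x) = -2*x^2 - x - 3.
<p,q> = -424/15

Expand the product: p(x)·q(x) = -4*x^4 - 4*x^3 - 13*x^2 - 6*x - 9.
∫_{-1}^{1} of each monomial x^k gives [2/(k+1) if k even, 0 if k odd]. Integrating term-by-term (or equivalently evaluating the antiderivative F(x) = -4*x^5/5 - x^4 - 13*x^3/3 - 3*x^2 - 9*x at the endpoints):
  F(1) − F(−1) = -272/15 − (152/15) = -424/15.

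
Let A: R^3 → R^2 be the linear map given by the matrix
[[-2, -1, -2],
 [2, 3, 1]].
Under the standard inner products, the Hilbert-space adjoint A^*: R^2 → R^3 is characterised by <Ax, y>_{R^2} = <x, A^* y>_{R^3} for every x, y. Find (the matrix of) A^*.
A^* = A^T =
[[-2, 2],
 [-1, 3],
 [-2, 1]]

For real matrices with standard dot products, the defining identity <Ax, y> = <x, A^* y> gives (Ax)^T y = x^T (A^*) y, i.e. x^T A^T y = x^T (A^*) y. Since this holds for all x, y, we must have A^* = A^T. Therefore
A^* =
[[-2, 2],
 [-1, 3],
 [-2, 1]].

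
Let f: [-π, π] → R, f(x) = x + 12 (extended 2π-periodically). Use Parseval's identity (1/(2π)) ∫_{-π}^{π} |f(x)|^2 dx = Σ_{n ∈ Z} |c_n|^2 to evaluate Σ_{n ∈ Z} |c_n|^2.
Σ |c_n|^2 = π^2/3 + 144

Expand and integrate term by term over [-π, π]:
  ∫ (x)^2 dx = 1·(2π^3/3); ∫ 2·1·(12)·x dx = 0 (odd integrand); ∫ 12^2 dx = 144·2π.
So (1/(2π)) ∫_{-π}^{π} (x + 12)^2 dx = 1π^2/3 + 144 = π^2/3 + 144.
Parseval ⇒ Σ |c_n|^2 = π^2/3 + 144.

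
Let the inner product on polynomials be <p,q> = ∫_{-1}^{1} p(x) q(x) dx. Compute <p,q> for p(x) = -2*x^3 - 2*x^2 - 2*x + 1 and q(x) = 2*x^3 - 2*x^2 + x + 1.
<p,q> = -138/35

Expand the product: p(x)·q(x) = -4*x^6 - 2*x^4 + 2*x^3 - 6*x^2 - x + 1.
∫_{-1}^{1} of each monomial x^k gives [2/(k+1) if k even, 0 if k odd]. Integrating term-by-term (or equivalently evaluating the antiderivative F(x) = -4*x^7/7 - 2*x^5/5 + x^4/2 - 2*x^3 - x^2/2 + x at the endpoints):
  F(1) − F(−1) = -69/35 − (69/35) = -138/35.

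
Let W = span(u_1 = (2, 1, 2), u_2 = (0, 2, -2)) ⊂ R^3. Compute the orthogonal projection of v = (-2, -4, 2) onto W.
proj_W(v) = (-28/17, -72/17, 30/17)

Set up U = [u_1 | ... | u_2] ∈ R^(3×2). The projector onto W = col(U) is P = U (U^T U)^(-1) U^T.
Compute U^T U =
  [9, -2]
  [-2, 8],
and U^T v = (-4, -12).
Solve U^T U · c = U^T v for the coefficients: c = (-14/17, -29/17). The projection is proj_W(v) = U c.
Check: (v - proj_W(v)) · u_1 = 0  (should be 0).
Check: (v - proj_W(v)) · u_2 = 0  (should be 0).
Result: proj_W(v) = (-28/17, -72/17, 30/17).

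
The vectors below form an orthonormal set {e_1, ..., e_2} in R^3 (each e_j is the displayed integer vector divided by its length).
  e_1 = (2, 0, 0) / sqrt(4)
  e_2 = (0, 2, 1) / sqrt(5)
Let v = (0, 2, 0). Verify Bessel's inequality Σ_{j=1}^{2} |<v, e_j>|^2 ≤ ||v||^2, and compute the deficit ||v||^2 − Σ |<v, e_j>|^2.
Σ |<v, e_j>|^2 = 16/5; ||v||^2 = 4; deficit = 4/5

Write each e_j = u_j / sqrt(<u_j, u_j>) where u_j is the displayed integer vector. Then <v, e_j> = <v, u_j> / sqrt(<u_j, u_j>), so |<v, e_j>|^2 = <v, u_j>^2 / <u_j, u_j>.
Coefficients: <v, e_1> = 0/sqrt(4), <v, e_2> = 4/sqrt(5).
Square and sum: Σ |<v, e_j>|^2 = 16/5.
Compute ||v||^2 = v·v = 4.
Deficit = 4 − 16/5 = 4/5 ≥ 0, confirming Bessel's inequality. (The deficit equals ||v − Σ <v,e_j> e_j||^2, the squared distance from v to span{e_j}.)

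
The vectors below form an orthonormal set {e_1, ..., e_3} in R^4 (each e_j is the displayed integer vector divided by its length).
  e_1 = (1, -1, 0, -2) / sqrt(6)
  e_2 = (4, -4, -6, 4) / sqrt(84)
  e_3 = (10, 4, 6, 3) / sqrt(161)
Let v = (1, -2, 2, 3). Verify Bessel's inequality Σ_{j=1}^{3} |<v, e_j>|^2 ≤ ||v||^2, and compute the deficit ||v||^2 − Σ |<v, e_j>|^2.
Σ |<v, e_j>|^2 = 13/2; ||v||^2 = 18; deficit = 23/2

Write each e_j = u_j / sqrt(<u_j, u_j>) where u_j is the displayed integer vector. Then <v, e_j> = <v, u_j> / sqrt(<u_j, u_j>), so |<v, e_j>|^2 = <v, u_j>^2 / <u_j, u_j>.
Coefficients: <v, e_1> = -3/sqrt(6), <v, e_2> = 12/sqrt(84), <v, e_3> = 23/sqrt(161).
Square and sum: Σ |<v, e_j>|^2 = 13/2.
Compute ||v||^2 = v·v = 18.
Deficit = 18 − 13/2 = 23/2 ≥ 0, confirming Bessel's inequality. (The deficit equals ||v − Σ <v,e_j> e_j||^2, the squared distance from v to span{e_j}.)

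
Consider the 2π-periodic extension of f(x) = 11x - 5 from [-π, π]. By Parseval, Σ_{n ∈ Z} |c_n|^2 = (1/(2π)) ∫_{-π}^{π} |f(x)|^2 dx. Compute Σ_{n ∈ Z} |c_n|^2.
Σ |c_n|^2 = 121π^2/3 + 25

Expand and integrate term by term over [-π, π]:
  ∫ (11x)^2 dx = 121·(2π^3/3); ∫ 2·11·(-5)·x dx = 0 (odd integrand); ∫ (-5)^2 dx = 25·2π.
So (1/(2π)) ∫_{-π}^{π} (11x - 5)^2 dx = 121π^2/3 + 25 = 121π^2/3 + 25.
Parseval ⇒ Σ |c_n|^2 = 121π^2/3 + 25.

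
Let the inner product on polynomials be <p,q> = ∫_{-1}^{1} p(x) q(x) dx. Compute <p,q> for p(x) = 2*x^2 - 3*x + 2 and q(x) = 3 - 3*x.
<p,q> = 22

Expand the product: p(x)·q(x) = -6*x^3 + 15*x^2 - 15*x + 6.
∫_{-1}^{1} of each monomial x^k gives [2/(k+1) if k even, 0 if k odd]. Integrating term-by-term (or equivalently evaluating the antiderivative F(x) = -3*x^4/2 + 5*x^3 - 15*x^2/2 + 6*x at the endpoints):
  F(1) − F(−1) = 2 − (-20) = 22.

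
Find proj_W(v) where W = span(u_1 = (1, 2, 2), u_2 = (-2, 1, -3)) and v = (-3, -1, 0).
proj_W(v) = (-7/9, -13/18, -25/18)

Set up U = [u_1 | ... | u_2] ∈ R^(3×2). The projector onto W = col(U) is P = U (U^T U)^(-1) U^T.
Compute U^T U =
  [9, -6]
  [-6, 14],
and U^T v = (-5, 5).
Solve U^T U · c = U^T v for the coefficients: c = (-4/9, 1/6). The projection is proj_W(v) = U c.
Check: (v - proj_W(v)) · u_1 = 0  (should be 0).
Check: (v - proj_W(v)) · u_2 = 0  (should be 0).
Result: proj_W(v) = (-7/9, -13/18, -25/18).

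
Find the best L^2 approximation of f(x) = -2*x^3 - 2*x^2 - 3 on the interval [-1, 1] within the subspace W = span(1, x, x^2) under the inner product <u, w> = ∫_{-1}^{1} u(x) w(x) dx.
g(x) = -2*x^2 - 6*x/5 - 3

The best approximation g ∈ W is the orthogonal projection of f onto W. Writing g = a_0 + a_1 x + a_2 x^2, the coefficients solve the normal equations G · a = b where
  G_{ij} = <φ_i, φ_j> and b_i = <f, φ_i>, with φ_0 = 1, φ_1 = x, φ_2 = x^2.
G =
  [2, 0, 2/3]
  [0, 2/3, 0]
  [2/3, 0, 2/5],
b = (-22/3, -4/5, -14/5).
Solving gives a_0 = -3, a_1 = -6/5, a_2 = -2, so
  g(x) = -2*x^2 - 6*x/5 - 3.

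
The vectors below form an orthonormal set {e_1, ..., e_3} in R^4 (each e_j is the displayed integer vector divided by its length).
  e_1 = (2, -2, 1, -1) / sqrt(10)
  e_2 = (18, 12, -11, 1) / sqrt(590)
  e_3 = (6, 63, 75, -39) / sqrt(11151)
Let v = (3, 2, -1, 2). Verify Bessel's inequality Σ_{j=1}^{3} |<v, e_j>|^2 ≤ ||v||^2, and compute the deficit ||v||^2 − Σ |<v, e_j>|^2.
Σ |<v, e_j>|^2 = 99/7; ||v||^2 = 18; deficit = 27/7

Write each e_j = u_j / sqrt(<u_j, u_j>) where u_j is the displayed integer vector. Then <v, e_j> = <v, u_j> / sqrt(<u_j, u_j>), so |<v, e_j>|^2 = <v, u_j>^2 / <u_j, u_j>.
Coefficients: <v, e_1> = -1/sqrt(10), <v, e_2> = 91/sqrt(590), <v, e_3> = -9/sqrt(11151).
Square and sum: Σ |<v, e_j>|^2 = 99/7.
Compute ||v||^2 = v·v = 18.
Deficit = 18 − 99/7 = 27/7 ≥ 0, confirming Bessel's inequality. (The deficit equals ||v − Σ <v,e_j> e_j||^2, the squared distance from v to span{e_j}.)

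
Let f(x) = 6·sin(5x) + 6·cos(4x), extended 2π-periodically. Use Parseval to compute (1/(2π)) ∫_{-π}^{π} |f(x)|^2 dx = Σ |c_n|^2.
Σ |c_n|^2 = 36

Expand |f|^2 and use orthogonality of {sin(nx), cos(mx)} on [-π, π]:
  ∫_{-π}^{π} sin(nx)^2 dx = π, ∫ cos(mx)^2 dx = π, and cross terms integrate to 0.
So ∫_{-π}^{π} f(x)^2 dx = 6^2 · π + 6^2 · π = (36 + 36)π.
Divide by 2π: (36 + 36)/2 = 36.
By Parseval, this equals Σ |c_n|^2.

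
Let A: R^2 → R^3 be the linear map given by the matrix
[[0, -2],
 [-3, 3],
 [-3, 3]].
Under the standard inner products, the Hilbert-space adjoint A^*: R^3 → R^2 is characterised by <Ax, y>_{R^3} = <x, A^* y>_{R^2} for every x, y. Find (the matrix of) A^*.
A^* = A^T =
[[0, -3, -3],
 [-2, 3, 3]]

For real matrices with standard dot products, the defining identity <Ax, y> = <x, A^* y> gives (Ax)^T y = x^T (A^*) y, i.e. x^T A^T y = x^T (A^*) y. Since this holds for all x, y, we must have A^* = A^T. Therefore
A^* =
[[0, -3, -3],
 [-2, 3, 3]].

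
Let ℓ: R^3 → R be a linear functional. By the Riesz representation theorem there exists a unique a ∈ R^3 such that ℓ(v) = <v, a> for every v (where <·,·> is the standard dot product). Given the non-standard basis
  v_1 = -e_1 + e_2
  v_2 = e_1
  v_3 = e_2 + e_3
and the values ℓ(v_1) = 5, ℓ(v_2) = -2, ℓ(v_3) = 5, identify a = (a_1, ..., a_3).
a = (-2, 3, 2)

Write a = (a_1, ..., a_3) in the standard basis. For each basis vector v_i, ℓ(v_i) = <v_i, a> is a linear equation in the a_j's. Collect the n equations into a matrix system V a = ℓ, where row i of V is v_i (expressed in the standard basis). Since V is invertible (lower-triangular with 1s on the diagonal, up to permutation), solve by back-substitution:
  V =
[[-1, 1, 0],
 [1, 0, 0],
 [0, 1, 1]]
  V a = (5, -2, 5)
Solving gives a = (-2, 3, 2).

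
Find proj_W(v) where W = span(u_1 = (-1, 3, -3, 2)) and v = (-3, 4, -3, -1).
proj_W(v) = (-22/23, 66/23, -66/23, 44/23)

Set up U = [u_1 | ... | u_1] ∈ R^(4×1). The projector onto W = col(U) is P = U (U^T U)^(-1) U^T.
Compute U^T U =
  [23],
and U^T v = (22).
Solve U^T U · c = U^T v for the coefficients: c = (22/23). The projection is proj_W(v) = U c.
Check: (v - proj_W(v)) · u_1 = 0  (should be 0).
Result: proj_W(v) = (-22/23, 66/23, -66/23, 44/23).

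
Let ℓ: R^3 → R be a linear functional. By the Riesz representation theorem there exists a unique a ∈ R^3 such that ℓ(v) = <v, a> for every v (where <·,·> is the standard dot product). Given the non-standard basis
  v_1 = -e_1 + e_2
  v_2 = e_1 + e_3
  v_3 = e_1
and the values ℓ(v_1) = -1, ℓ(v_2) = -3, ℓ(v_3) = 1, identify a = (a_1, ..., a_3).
a = (1, 0, -4)

Write a = (a_1, ..., a_3) in the standard basis. For each basis vector v_i, ℓ(v_i) = <v_i, a> is a linear equation in the a_j's. Collect the n equations into a matrix system V a = ℓ, where row i of V is v_i (expressed in the standard basis). Since V is invertible (lower-triangular with 1s on the diagonal, up to permutation), solve by back-substitution:
  V =
[[-1, 1, 0],
 [1, 0, 1],
 [1, 0, 0]]
  V a = (-1, -3, 1)
Solving gives a = (1, 0, -4).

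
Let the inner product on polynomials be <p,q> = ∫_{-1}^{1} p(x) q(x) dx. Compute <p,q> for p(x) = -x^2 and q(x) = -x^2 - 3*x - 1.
<p,q> = 16/15

Expand the product: p(x)·q(x) = x^4 + 3*x^3 + x^2.
∫_{-1}^{1} of each monomial x^k gives [2/(k+1) if k even, 0 if k odd]. Integrating term-by-term (or equivalently evaluating the antiderivative F(x) = x^5/5 + 3*x^4/4 + x^3/3 at the endpoints):
  F(1) − F(−1) = 77/60 − (13/60) = 16/15.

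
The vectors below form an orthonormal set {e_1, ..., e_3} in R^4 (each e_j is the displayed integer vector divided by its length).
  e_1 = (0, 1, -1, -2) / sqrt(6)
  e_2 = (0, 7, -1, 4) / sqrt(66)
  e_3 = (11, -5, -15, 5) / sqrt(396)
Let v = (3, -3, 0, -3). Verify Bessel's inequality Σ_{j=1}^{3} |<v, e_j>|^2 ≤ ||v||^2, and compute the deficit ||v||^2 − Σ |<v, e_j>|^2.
Σ |<v, e_j>|^2 = 83/4; ||v||^2 = 27; deficit = 25/4

Write each e_j = u_j / sqrt(<u_j, u_j>) where u_j is the displayed integer vector. Then <v, e_j> = <v, u_j> / sqrt(<u_j, u_j>), so |<v, e_j>|^2 = <v, u_j>^2 / <u_j, u_j>.
Coefficients: <v, e_1> = 3/sqrt(6), <v, e_2> = -33/sqrt(66), <v, e_3> = 33/sqrt(396).
Square and sum: Σ |<v, e_j>|^2 = 83/4.
Compute ||v||^2 = v·v = 27.
Deficit = 27 − 83/4 = 25/4 ≥ 0, confirming Bessel's inequality. (The deficit equals ||v − Σ <v,e_j> e_j||^2, the squared distance from v to span{e_j}.)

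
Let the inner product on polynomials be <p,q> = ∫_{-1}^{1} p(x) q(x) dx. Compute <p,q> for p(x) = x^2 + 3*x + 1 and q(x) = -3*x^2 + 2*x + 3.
<p,q> = 44/5

Expand the product: p(x)·q(x) = -3*x^4 - 7*x^3 + 6*x^2 + 11*x + 3.
∫_{-1}^{1} of each monomial x^k gives [2/(k+1) if k even, 0 if k odd]. Integrating term-by-term (or equivalently evaluating the antiderivative F(x) = -3*x^5/5 - 7*x^4/4 + 2*x^3 + 11*x^2/2 + 3*x at the endpoints):
  F(1) − F(−1) = 163/20 − (-13/20) = 44/5.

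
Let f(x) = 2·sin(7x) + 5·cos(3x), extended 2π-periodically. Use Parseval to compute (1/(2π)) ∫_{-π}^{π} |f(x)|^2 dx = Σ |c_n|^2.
Σ |c_n|^2 = 29/2

Expand |f|^2 and use orthogonality of {sin(nx), cos(mx)} on [-π, π]:
  ∫_{-π}^{π} sin(nx)^2 dx = π, ∫ cos(mx)^2 dx = π, and cross terms integrate to 0.
So ∫_{-π}^{π} f(x)^2 dx = 2^2 · π + 5^2 · π = (4 + 25)π.
Divide by 2π: (4 + 25)/2 = 29/2.
By Parseval, this equals Σ |c_n|^2.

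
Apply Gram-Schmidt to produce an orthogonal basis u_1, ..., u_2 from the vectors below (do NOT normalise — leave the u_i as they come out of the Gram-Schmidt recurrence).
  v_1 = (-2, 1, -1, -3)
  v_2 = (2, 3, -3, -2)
Orthogonal basis:
  u_1 = (-2, 1, -1, -3)
  u_2 = (46/15, 37/15, -37/15, -2/5)

Apply the Gram-Schmidt recurrence
  u_1 = v_1
  u_i = v_i − Σ_{j<i} ((v_i · u_j) / (u_j · u_j)) · u_j.

Step by step this gives:
  u_1 = (-2, 1, -1, -3)
  u_2 = (46/15, 37/15, -37/15, -2/5)

Orthogonality check:
  u_2 · u_1 = 0 (should be 0)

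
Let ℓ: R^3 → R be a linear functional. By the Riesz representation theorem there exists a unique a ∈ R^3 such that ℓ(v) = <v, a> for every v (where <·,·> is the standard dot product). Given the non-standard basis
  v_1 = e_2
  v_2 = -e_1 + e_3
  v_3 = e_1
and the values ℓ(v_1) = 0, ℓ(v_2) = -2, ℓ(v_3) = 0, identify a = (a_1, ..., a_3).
a = (0, 0, -2)

Write a = (a_1, ..., a_3) in the standard basis. For each basis vector v_i, ℓ(v_i) = <v_i, a> is a linear equation in the a_j's. Collect the n equations into a matrix system V a = ℓ, where row i of V is v_i (expressed in the standard basis). Since V is invertible (lower-triangular with 1s on the diagonal, up to permutation), solve by back-substitution:
  V =
[[0, 1, 0],
 [-1, 0, 1],
 [1, 0, 0]]
  V a = (0, -2, 0)
Solving gives a = (0, 0, -2).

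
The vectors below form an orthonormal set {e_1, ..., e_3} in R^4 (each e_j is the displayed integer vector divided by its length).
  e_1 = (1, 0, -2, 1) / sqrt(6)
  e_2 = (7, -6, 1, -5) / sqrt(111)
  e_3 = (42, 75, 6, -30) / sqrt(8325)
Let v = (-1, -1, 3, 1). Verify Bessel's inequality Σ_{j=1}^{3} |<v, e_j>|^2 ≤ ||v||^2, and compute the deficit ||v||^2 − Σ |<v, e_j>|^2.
Σ |<v, e_j>|^2 = 202/25; ||v||^2 = 12; deficit = 98/25

Write each e_j = u_j / sqrt(<u_j, u_j>) where u_j is the displayed integer vector. Then <v, e_j> = <v, u_j> / sqrt(<u_j, u_j>), so |<v, e_j>|^2 = <v, u_j>^2 / <u_j, u_j>.
Coefficients: <v, e_1> = -6/sqrt(6), <v, e_2> = -3/sqrt(111), <v, e_3> = -129/sqrt(8325).
Square and sum: Σ |<v, e_j>|^2 = 202/25.
Compute ||v||^2 = v·v = 12.
Deficit = 12 − 202/25 = 98/25 ≥ 0, confirming Bessel's inequality. (The deficit equals ||v − Σ <v,e_j> e_j||^2, the squared distance from v to span{e_j}.)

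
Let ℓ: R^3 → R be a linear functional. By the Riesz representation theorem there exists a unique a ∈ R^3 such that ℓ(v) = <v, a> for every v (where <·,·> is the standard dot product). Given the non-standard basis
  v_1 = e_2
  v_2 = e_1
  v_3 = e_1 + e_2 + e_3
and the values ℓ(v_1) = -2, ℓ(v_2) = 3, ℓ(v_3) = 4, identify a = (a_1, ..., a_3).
a = (3, -2, 3)

Write a = (a_1, ..., a_3) in the standard basis. For each basis vector v_i, ℓ(v_i) = <v_i, a> is a linear equation in the a_j's. Collect the n equations into a matrix system V a = ℓ, where row i of V is v_i (expressed in the standard basis). Since V is invertible (lower-triangular with 1s on the diagonal, up to permutation), solve by back-substitution:
  V =
[[0, 1, 0],
 [1, 0, 0],
 [1, 1, 1]]
  V a = (-2, 3, 4)
Solving gives a = (3, -2, 3).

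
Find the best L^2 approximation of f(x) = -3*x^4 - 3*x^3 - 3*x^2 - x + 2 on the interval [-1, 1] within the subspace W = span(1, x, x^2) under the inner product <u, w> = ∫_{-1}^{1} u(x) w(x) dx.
g(x) = -39*x^2/7 - 14*x/5 + 79/35

The best approximation g ∈ W is the orthogonal projection of f onto W. Writing g = a_0 + a_1 x + a_2 x^2, the coefficients solve the normal equations G · a = b where
  G_{ij} = <φ_i, φ_j> and b_i = <f, φ_i>, with φ_0 = 1, φ_1 = x, φ_2 = x^2.
G =
  [2, 0, 2/3]
  [0, 2/3, 0]
  [2/3, 0, 2/5],
b = (4/5, -28/15, -76/105).
Solving gives a_0 = 79/35, a_1 = -14/5, a_2 = -39/7, so
  g(x) = -39*x^2/7 - 14*x/5 + 79/35.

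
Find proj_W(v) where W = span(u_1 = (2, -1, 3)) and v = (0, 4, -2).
proj_W(v) = (-10/7, 5/7, -15/7)

Set up U = [u_1 | ... | u_1] ∈ R^(3×1). The projector onto W = col(U) is P = U (U^T U)^(-1) U^T.
Compute U^T U =
  [14],
and U^T v = (-10).
Solve U^T U · c = U^T v for the coefficients: c = (-5/7). The projection is proj_W(v) = U c.
Check: (v - proj_W(v)) · u_1 = 0  (should be 0).
Result: proj_W(v) = (-10/7, 5/7, -15/7).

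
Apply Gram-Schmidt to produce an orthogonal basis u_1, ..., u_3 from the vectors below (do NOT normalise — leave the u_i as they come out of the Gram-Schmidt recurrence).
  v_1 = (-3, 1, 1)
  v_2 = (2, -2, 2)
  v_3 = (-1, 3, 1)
Orthogonal basis:
  u_1 = (-3, 1, 1)
  u_2 = (4/11, -16/11, 28/11)
  u_3 = (1, 2, 1)

Apply the Gram-Schmidt recurrence
  u_1 = v_1
  u_i = v_i − Σ_{j<i} ((v_i · u_j) / (u_j · u_j)) · u_j.

Step by step this gives:
  u_1 = (-3, 1, 1)
  u_2 = (4/11, -16/11, 28/11)
  u_3 = (1, 2, 1)

Orthogonality check:
  u_2 · u_1 = 0 (should be 0)
  u_3 · u_1 = 0 (should be 0)
  u_3 · u_2 = 0 (should be 0)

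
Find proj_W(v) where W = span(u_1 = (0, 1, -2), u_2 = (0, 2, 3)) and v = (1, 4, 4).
proj_W(v) = (0, 4, 4)

Set up U = [u_1 | ... | u_2] ∈ R^(3×2). The projector onto W = col(U) is P = U (U^T U)^(-1) U^T.
Compute U^T U =
  [5, -4]
  [-4, 13],
and U^T v = (-4, 20).
Solve U^T U · c = U^T v for the coefficients: c = (4/7, 12/7). The projection is proj_W(v) = U c.
Check: (v - proj_W(v)) · u_1 = 0  (should be 0).
Check: (v - proj_W(v)) · u_2 = 0  (should be 0).
Result: proj_W(v) = (0, 4, 4).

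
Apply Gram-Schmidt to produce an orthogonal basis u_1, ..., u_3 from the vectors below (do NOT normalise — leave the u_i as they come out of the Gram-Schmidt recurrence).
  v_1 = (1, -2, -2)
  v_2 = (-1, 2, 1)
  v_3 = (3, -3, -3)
Orthogonal basis:
  u_1 = (1, -2, -2)
  u_2 = (-2/9, 4/9, -5/9)
  u_3 = (6/5, 3/5, 0)

Apply the Gram-Schmidt recurrence
  u_1 = v_1
  u_i = v_i − Σ_{j<i} ((v_i · u_j) / (u_j · u_j)) · u_j.

Step by step this gives:
  u_1 = (1, -2, -2)
  u_2 = (-2/9, 4/9, -5/9)
  u_3 = (6/5, 3/5, 0)

Orthogonality check:
  u_2 · u_1 = 0 (should be 0)
  u_3 · u_1 = 0 (should be 0)
  u_3 · u_2 = 0 (should be 0)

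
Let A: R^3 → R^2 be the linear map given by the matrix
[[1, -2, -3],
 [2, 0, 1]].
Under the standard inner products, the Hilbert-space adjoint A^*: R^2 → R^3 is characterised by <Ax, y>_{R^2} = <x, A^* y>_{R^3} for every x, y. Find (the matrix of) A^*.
A^* = A^T =
[[1, 2],
 [-2, 0],
 [-3, 1]]

For real matrices with standard dot products, the defining identity <Ax, y> = <x, A^* y> gives (Ax)^T y = x^T (A^*) y, i.e. x^T A^T y = x^T (A^*) y. Since this holds for all x, y, we must have A^* = A^T. Therefore
A^* =
[[1, 2],
 [-2, 0],
 [-3, 1]].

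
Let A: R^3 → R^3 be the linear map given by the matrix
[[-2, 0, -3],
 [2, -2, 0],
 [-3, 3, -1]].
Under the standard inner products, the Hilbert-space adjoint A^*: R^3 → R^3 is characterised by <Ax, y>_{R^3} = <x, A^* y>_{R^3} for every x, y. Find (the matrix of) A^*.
A^* = A^T =
[[-2, 2, -3],
 [0, -2, 3],
 [-3, 0, -1]]

For real matrices with standard dot products, the defining identity <Ax, y> = <x, A^* y> gives (Ax)^T y = x^T (A^*) y, i.e. x^T A^T y = x^T (A^*) y. Since this holds for all x, y, we must have A^* = A^T. Therefore
A^* =
[[-2, 2, -3],
 [0, -2, 3],
 [-3, 0, -1]].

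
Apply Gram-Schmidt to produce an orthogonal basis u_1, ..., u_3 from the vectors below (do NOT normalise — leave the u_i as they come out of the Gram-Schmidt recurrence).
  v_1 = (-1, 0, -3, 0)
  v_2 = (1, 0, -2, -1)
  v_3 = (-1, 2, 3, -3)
Orthogonal basis:
  u_1 = (-1, 0, -3, 0)
  u_2 = (3/2, 0, -1/2, -1)
  u_3 = (-9/5, 2, 3/5, -3)

Apply the Gram-Schmidt recurrence
  u_1 = v_1
  u_i = v_i − Σ_{j<i} ((v_i · u_j) / (u_j · u_j)) · u_j.

Step by step this gives:
  u_1 = (-1, 0, -3, 0)
  u_2 = (3/2, 0, -1/2, -1)
  u_3 = (-9/5, 2, 3/5, -3)

Orthogonality check:
  u_2 · u_1 = 0 (should be 0)
  u_3 · u_1 = 0 (should be 0)
  u_3 · u_2 = 0 (should be 0)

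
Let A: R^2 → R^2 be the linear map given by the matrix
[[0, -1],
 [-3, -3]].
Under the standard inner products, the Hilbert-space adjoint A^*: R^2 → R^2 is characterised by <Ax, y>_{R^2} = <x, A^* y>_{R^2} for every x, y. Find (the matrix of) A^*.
A^* = A^T =
[[0, -3],
 [-1, -3]]

For real matrices with standard dot products, the defining identity <Ax, y> = <x, A^* y> gives (Ax)^T y = x^T (A^*) y, i.e. x^T A^T y = x^T (A^*) y. Since this holds for all x, y, we must have A^* = A^T. Therefore
A^* =
[[0, -3],
 [-1, -3]].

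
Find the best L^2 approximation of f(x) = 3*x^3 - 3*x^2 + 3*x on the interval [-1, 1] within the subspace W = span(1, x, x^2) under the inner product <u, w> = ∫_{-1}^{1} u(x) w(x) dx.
g(x) = -3*x^2 + 24*x/5

The best approximation g ∈ W is the orthogonal projection of f onto W. Writing g = a_0 + a_1 x + a_2 x^2, the coefficients solve the normal equations G · a = b where
  G_{ij} = <φ_i, φ_j> and b_i = <f, φ_i>, with φ_0 = 1, φ_1 = x, φ_2 = x^2.
G =
  [2, 0, 2/3]
  [0, 2/3, 0]
  [2/3, 0, 2/5],
b = (-2, 16/5, -6/5).
Solving gives a_0 = 0, a_1 = 24/5, a_2 = -3, so
  g(x) = -3*x^2 + 24*x/5.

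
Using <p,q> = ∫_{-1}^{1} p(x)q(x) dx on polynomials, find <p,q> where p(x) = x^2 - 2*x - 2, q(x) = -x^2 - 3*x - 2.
<p,q> = 58/5

Expand the product: p(x)·q(x) = -x^4 - x^3 + 6*x^2 + 10*x + 4.
∫_{-1}^{1} of each monomial x^k gives [2/(k+1) if k even, 0 if k odd]. Integrating term-by-term (or equivalently evaluating the antiderivative F(x) = -x^5/5 - x^4/4 + 2*x^3 + 5*x^2 + 4*x at the endpoints):
  F(1) − F(−1) = 211/20 − (-21/20) = 58/5.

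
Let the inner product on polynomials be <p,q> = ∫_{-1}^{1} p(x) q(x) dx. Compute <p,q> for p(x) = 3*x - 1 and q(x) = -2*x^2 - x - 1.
<p,q> = 4/3

Expand the product: p(x)·q(x) = -6*x^3 - x^2 - 2*x + 1.
∫_{-1}^{1} of each monomial x^k gives [2/(k+1) if k even, 0 if k odd]. Integrating term-by-term (or equivalently evaluating the antiderivative F(x) = -3*x^4/2 - x^3/3 - x^2 + x at the endpoints):
  F(1) − F(−1) = -11/6 − (-19/6) = 4/3.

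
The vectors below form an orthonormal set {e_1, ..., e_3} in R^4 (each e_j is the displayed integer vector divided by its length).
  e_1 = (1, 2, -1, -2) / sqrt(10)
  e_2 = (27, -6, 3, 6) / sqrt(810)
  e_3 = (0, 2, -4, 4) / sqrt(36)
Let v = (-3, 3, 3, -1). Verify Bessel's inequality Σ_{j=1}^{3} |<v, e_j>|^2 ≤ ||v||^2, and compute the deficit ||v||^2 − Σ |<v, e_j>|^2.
Σ |<v, e_j>|^2 = 131/9; ||v||^2 = 28; deficit = 121/9

Write each e_j = u_j / sqrt(<u_j, u_j>) where u_j is the displayed integer vector. Then <v, e_j> = <v, u_j> / sqrt(<u_j, u_j>), so |<v, e_j>|^2 = <v, u_j>^2 / <u_j, u_j>.
Coefficients: <v, e_1> = 2/sqrt(10), <v, e_2> = -96/sqrt(810), <v, e_3> = -10/sqrt(36).
Square and sum: Σ |<v, e_j>|^2 = 131/9.
Compute ||v||^2 = v·v = 28.
Deficit = 28 − 131/9 = 121/9 ≥ 0, confirming Bessel's inequality. (The deficit equals ||v − Σ <v,e_j> e_j||^2, the squared distance from v to span{e_j}.)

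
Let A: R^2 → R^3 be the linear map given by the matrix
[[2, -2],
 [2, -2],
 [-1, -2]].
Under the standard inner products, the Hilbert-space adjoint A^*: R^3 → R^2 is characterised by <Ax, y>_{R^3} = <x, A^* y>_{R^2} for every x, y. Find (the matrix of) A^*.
A^* = A^T =
[[2, 2, -1],
 [-2, -2, -2]]

For real matrices with standard dot products, the defining identity <Ax, y> = <x, A^* y> gives (Ax)^T y = x^T (A^*) y, i.e. x^T A^T y = x^T (A^*) y. Since this holds for all x, y, we must have A^* = A^T. Therefore
A^* =
[[2, 2, -1],
 [-2, -2, -2]].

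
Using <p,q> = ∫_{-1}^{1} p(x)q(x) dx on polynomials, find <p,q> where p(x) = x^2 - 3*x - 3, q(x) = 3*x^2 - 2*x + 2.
<p,q> = -172/15

Expand the product: p(x)·q(x) = 3*x^4 - 11*x^3 - x^2 - 6.
∫_{-1}^{1} of each monomial x^k gives [2/(k+1) if k even, 0 if k odd]. Integrating term-by-term (or equivalently evaluating the antiderivative F(x) = 3*x^5/5 - 11*x^4/4 - x^3/3 - 6*x at the endpoints):
  F(1) − F(−1) = -509/60 − (179/60) = -172/15.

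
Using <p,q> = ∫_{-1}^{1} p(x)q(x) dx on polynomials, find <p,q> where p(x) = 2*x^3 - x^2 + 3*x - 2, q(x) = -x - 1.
<p,q> = 28/15

Expand the product: p(x)·q(x) = -2*x^4 - x^3 - 2*x^2 - x + 2.
∫_{-1}^{1} of each monomial x^k gives [2/(k+1) if k even, 0 if k odd]. Integrating term-by-term (or equivalently evaluating the antiderivative F(x) = -2*x^5/5 - x^4/4 - 2*x^3/3 - x^2/2 + 2*x at the endpoints):
  F(1) − F(−1) = 11/60 − (-101/60) = 28/15.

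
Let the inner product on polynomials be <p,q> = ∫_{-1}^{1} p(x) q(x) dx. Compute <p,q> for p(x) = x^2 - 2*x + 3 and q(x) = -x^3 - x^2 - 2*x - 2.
<p,q> = -184/15

Expand the product: p(x)·q(x) = -x^5 + x^4 - 3*x^3 - x^2 - 2*x - 6.
∫_{-1}^{1} of each monomial x^k gives [2/(k+1) if k even, 0 if k odd]. Integrating term-by-term (or equivalently evaluating the antiderivative F(x) = -x^6/6 + x^5/5 - 3*x^4/4 - x^3/3 - x^2 - 6*x at the endpoints):
  F(1) − F(−1) = -161/20 − (253/60) = -184/15.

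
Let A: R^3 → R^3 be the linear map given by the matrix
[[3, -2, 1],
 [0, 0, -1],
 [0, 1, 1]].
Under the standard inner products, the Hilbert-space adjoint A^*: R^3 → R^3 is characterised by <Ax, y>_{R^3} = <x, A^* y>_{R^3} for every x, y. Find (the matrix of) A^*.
A^* = A^T =
[[3, 0, 0],
 [-2, 0, 1],
 [1, -1, 1]]

For real matrices with standard dot products, the defining identity <Ax, y> = <x, A^* y> gives (Ax)^T y = x^T (A^*) y, i.e. x^T A^T y = x^T (A^*) y. Since this holds for all x, y, we must have A^* = A^T. Therefore
A^* =
[[3, 0, 0],
 [-2, 0, 1],
 [1, -1, 1]].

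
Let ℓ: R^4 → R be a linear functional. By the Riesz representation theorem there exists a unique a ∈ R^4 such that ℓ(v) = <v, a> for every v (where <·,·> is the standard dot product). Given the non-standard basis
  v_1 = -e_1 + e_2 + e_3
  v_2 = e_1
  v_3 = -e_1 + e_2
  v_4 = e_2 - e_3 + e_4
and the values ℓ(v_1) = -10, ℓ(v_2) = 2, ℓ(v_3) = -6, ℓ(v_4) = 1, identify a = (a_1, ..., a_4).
a = (2, -4, -4, 1)

Write a = (a_1, ..., a_4) in the standard basis. For each basis vector v_i, ℓ(v_i) = <v_i, a> is a linear equation in the a_j's. Collect the n equations into a matrix system V a = ℓ, where row i of V is v_i (expressed in the standard basis). Since V is invertible (lower-triangular with 1s on the diagonal, up to permutation), solve by back-substitution:
  V =
[[-1, 1, 1, 0],
 [1, 0, 0, 0],
 [-1, 1, 0, 0],
 [0, 1, -1, 1]]
  V a = (-10, 2, -6, 1)
Solving gives a = (2, -4, -4, 1).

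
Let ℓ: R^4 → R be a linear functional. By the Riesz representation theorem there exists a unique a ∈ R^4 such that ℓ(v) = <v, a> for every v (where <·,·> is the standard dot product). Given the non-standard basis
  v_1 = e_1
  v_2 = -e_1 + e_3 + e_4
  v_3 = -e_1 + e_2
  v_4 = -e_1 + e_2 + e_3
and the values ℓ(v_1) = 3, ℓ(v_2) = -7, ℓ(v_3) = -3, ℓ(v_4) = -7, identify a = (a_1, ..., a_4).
a = (3, 0, -4, 0)

Write a = (a_1, ..., a_4) in the standard basis. For each basis vector v_i, ℓ(v_i) = <v_i, a> is a linear equation in the a_j's. Collect the n equations into a matrix system V a = ℓ, where row i of V is v_i (expressed in the standard basis). Since V is invertible (lower-triangular with 1s on the diagonal, up to permutation), solve by back-substitution:
  V =
[[1, 0, 0, 0],
 [-1, 0, 1, 1],
 [-1, 1, 0, 0],
 [-1, 1, 1, 0]]
  V a = (3, -7, -3, -7)
Solving gives a = (3, 0, -4, 0).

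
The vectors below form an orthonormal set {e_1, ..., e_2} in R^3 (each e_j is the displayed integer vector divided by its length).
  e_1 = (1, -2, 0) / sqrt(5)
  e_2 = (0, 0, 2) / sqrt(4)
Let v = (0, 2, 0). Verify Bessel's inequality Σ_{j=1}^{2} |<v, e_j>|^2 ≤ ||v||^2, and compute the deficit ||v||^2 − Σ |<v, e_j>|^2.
Σ |<v, e_j>|^2 = 16/5; ||v||^2 = 4; deficit = 4/5

Write each e_j = u_j / sqrt(<u_j, u_j>) where u_j is the displayed integer vector. Then <v, e_j> = <v, u_j> / sqrt(<u_j, u_j>), so |<v, e_j>|^2 = <v, u_j>^2 / <u_j, u_j>.
Coefficients: <v, e_1> = -4/sqrt(5), <v, e_2> = 0/sqrt(4).
Square and sum: Σ |<v, e_j>|^2 = 16/5.
Compute ||v||^2 = v·v = 4.
Deficit = 4 − 16/5 = 4/5 ≥ 0, confirming Bessel's inequality. (The deficit equals ||v − Σ <v,e_j> e_j||^2, the squared distance from v to span{e_j}.)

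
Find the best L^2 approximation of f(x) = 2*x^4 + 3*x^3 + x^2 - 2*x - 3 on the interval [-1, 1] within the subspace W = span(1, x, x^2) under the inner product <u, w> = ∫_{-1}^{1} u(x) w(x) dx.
g(x) = 19*x^2/7 - x/5 - 111/35

The best approximation g ∈ W is the orthogonal projection of f onto W. Writing g = a_0 + a_1 x + a_2 x^2, the coefficients solve the normal equations G · a = b where
  G_{ij} = <φ_i, φ_j> and b_i = <f, φ_i>, with φ_0 = 1, φ_1 = x, φ_2 = x^2.
G =
  [2, 0, 2/3]
  [0, 2/3, 0]
  [2/3, 0, 2/5],
b = (-68/15, -2/15, -36/35).
Solving gives a_0 = -111/35, a_1 = -1/5, a_2 = 19/7, so
  g(x) = 19*x^2/7 - x/5 - 111/35.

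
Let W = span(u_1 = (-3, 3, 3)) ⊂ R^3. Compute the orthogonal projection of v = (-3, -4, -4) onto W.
proj_W(v) = (5/3, -5/3, -5/3)

Set up U = [u_1 | ... | u_1] ∈ R^(3×1). The projector onto W = col(U) is P = U (U^T U)^(-1) U^T.
Compute U^T U =
  [27],
and U^T v = (-15).
Solve U^T U · c = U^T v for the coefficients: c = (-5/9). The projection is proj_W(v) = U c.
Check: (v - proj_W(v)) · u_1 = 0  (should be 0).
Result: proj_W(v) = (5/3, -5/3, -5/3).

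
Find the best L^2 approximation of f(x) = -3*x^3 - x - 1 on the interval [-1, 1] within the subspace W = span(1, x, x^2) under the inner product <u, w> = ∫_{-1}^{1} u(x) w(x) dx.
g(x) = -14*x/5 - 1

The best approximation g ∈ W is the orthogonal projection of f onto W. Writing g = a_0 + a_1 x + a_2 x^2, the coefficients solve the normal equations G · a = b where
  G_{ij} = <φ_i, φ_j> and b_i = <f, φ_i>, with φ_0 = 1, φ_1 = x, φ_2 = x^2.
G =
  [2, 0, 2/3]
  [0, 2/3, 0]
  [2/3, 0, 2/5],
b = (-2, -28/15, -2/3).
Solving gives a_0 = -1, a_1 = -14/5, a_2 = 0, so
  g(x) = -14*x/5 - 1.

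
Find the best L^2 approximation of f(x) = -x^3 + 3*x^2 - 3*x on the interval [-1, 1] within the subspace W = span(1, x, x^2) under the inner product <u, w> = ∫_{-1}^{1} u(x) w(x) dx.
g(x) = 3*x^2 - 18*x/5

The best approximation g ∈ W is the orthogonal projection of f onto W. Writing g = a_0 + a_1 x + a_2 x^2, the coefficients solve the normal equations G · a = b where
  G_{ij} = <φ_i, φ_j> and b_i = <f, φ_i>, with φ_0 = 1, φ_1 = x, φ_2 = x^2.
G =
  [2, 0, 2/3]
  [0, 2/3, 0]
  [2/3, 0, 2/5],
b = (2, -12/5, 6/5).
Solving gives a_0 = 0, a_1 = -18/5, a_2 = 3, so
  g(x) = 3*x^2 - 18*x/5.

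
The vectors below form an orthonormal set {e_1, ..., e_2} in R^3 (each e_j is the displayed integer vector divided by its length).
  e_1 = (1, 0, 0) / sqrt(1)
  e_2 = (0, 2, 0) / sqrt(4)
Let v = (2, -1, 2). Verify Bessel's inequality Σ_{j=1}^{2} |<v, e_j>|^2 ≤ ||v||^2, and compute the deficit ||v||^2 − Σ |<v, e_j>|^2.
Σ |<v, e_j>|^2 = 5; ||v||^2 = 9; deficit = 4

Write each e_j = u_j / sqrt(<u_j, u_j>) where u_j is the displayed integer vector. Then <v, e_j> = <v, u_j> / sqrt(<u_j, u_j>), so |<v, e_j>|^2 = <v, u_j>^2 / <u_j, u_j>.
Coefficients: <v, e_1> = 2/sqrt(1), <v, e_2> = -2/sqrt(4).
Square and sum: Σ |<v, e_j>|^2 = 5.
Compute ||v||^2 = v·v = 9.
Deficit = 9 − 5 = 4 ≥ 0, confirming Bessel's inequality. (The deficit equals ||v − Σ <v,e_j> e_j||^2, the squared distance from v to span{e_j}.)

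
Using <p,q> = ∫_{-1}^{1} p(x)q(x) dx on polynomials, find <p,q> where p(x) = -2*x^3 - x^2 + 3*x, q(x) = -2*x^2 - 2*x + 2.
<p,q> = -44/15

Expand the product: p(x)·q(x) = 4*x^5 + 6*x^4 - 8*x^3 - 8*x^2 + 6*x.
∫_{-1}^{1} of each monomial x^k gives [2/(k+1) if k even, 0 if k odd]. Integrating term-by-term (or equivalently evaluating the antiderivative F(x) = 2*x^6/3 + 6*x^5/5 - 2*x^4 - 8*x^3/3 + 3*x^2 at the endpoints):
  F(1) − F(−1) = 1/5 − (47/15) = -44/15.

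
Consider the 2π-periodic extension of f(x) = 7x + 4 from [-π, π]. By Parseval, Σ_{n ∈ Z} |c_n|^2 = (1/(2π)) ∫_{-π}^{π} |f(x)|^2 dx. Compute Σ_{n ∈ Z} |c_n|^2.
Σ |c_n|^2 = 49π^2/3 + 16

Expand and integrate term by term over [-π, π]:
  ∫ (7x)^2 dx = 49·(2π^3/3); ∫ 2·7·(4)·x dx = 0 (odd integrand); ∫ 4^2 dx = 16·2π.
So (1/(2π)) ∫_{-π}^{π} (7x + 4)^2 dx = 49π^2/3 + 16 = 49π^2/3 + 16.
Parseval ⇒ Σ |c_n|^2 = 49π^2/3 + 16.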